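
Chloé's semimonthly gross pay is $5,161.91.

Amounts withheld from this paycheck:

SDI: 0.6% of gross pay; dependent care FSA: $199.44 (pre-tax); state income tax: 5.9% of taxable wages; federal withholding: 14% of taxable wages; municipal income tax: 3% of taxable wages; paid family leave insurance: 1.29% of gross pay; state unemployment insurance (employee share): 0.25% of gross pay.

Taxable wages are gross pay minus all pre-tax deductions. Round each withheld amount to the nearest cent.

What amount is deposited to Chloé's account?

$3,715.60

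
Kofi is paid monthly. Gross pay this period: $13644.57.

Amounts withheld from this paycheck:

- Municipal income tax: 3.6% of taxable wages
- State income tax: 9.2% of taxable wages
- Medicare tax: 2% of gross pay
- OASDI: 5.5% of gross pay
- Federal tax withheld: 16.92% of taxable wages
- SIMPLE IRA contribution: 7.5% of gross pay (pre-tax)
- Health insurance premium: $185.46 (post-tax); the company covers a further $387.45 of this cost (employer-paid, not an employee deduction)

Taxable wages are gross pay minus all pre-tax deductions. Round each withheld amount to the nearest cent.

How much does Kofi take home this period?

$7661.41

SIMPLE IRA contribution: $13644.57 × 0.075 = $1023.34
Taxable wages = $13644.57 − $1023.34 = $12621.23
Federal tax withheld: $12621.23 × 0.1692 = $2135.51
Municipal income tax: $12621.23 × 0.036 = $454.36
State income tax: $12621.23 × 0.092 = $1161.15
Medicare tax: $13644.57 × 0.02 = $272.89
OASDI: $13644.57 × 0.055 = $750.45
Health insurance premium: $185.46
(Employer's $387.45 toward health insurance premium is not withheld from the employee.)
Total deductions = $1023.34 + $2135.51 + $454.36 + $1161.15 + $272.89 + $750.45 + $185.46 = $5983.16
Net pay = $13644.57 − $5983.16 = $7661.41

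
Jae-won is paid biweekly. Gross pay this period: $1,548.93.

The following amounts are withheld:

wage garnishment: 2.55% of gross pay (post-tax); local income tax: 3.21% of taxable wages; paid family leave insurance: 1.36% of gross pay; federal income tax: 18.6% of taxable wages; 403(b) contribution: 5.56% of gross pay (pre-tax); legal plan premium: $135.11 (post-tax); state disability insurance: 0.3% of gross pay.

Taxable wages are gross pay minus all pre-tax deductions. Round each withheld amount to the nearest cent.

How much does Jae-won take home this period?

403(b) contribution: $1,548.93 × 0.0556 = $86.12
Taxable wages = $1,548.93 − $86.12 = $1,462.81
Local income tax: $1,462.81 × 0.0321 = $46.96
Federal income tax: $1,462.81 × 0.186 = $272.08
Paid family leave insurance: $1,548.93 × 0.0136 = $21.07
State disability insurance: $1,548.93 × 0.003 = $4.65
Wage garnishment: $1,548.93 × 0.0255 = $39.50
Legal plan premium: $135.11
Total deductions = $86.12 + $46.96 + $272.08 + $21.07 + $4.65 + $39.50 + $135.11 = $605.49
Net pay = $1,548.93 − $605.49 = $943.44

$943.44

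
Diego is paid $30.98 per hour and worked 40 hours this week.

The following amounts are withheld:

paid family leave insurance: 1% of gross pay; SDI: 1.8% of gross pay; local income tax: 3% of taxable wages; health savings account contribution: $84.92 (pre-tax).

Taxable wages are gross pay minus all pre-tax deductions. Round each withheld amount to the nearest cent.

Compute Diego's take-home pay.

Gross pay: 40 × $30.98 = $1239.20
Health savings account contribution: $84.92
Taxable wages = $1239.20 − $84.92 = $1154.28
Local income tax: $1154.28 × 0.03 = $34.63
Paid family leave insurance: $1239.20 × 0.01 = $12.39
SDI: $1239.20 × 0.018 = $22.31
Total deductions = $84.92 + $34.63 + $12.39 + $22.31 = $154.25
Net pay = $1239.20 − $154.25 = $1084.95

$1084.95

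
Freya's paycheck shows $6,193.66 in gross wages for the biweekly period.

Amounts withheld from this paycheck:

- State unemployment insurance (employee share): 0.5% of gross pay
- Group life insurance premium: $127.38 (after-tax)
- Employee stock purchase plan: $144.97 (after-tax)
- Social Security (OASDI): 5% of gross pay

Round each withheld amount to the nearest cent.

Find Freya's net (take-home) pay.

Social Security (OASDI): $6,193.66 × 0.05 = $309.68
State unemployment insurance (employee share): $6,193.66 × 0.005 = $30.97
Employee stock purchase plan: $144.97
Group life insurance premium: $127.38
Total deductions = $309.68 + $30.97 + $144.97 + $127.38 = $613.00
Net pay = $6,193.66 − $613.00 = $5,580.66

$5,580.66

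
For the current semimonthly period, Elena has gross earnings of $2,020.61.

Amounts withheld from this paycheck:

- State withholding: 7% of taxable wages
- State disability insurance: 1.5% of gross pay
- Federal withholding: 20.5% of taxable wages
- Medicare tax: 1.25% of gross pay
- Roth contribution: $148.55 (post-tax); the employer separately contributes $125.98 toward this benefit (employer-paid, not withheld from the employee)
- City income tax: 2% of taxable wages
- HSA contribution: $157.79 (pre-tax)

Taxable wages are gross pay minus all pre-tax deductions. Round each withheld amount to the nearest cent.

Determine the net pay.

$1,109.16

HSA contribution: $157.79
Taxable wages = $2,020.61 − $157.79 = $1,862.82
Federal withholding: $1,862.82 × 0.205 = $381.88
City income tax: $1,862.82 × 0.02 = $37.26
State withholding: $1,862.82 × 0.07 = $130.40
State disability insurance: $2,020.61 × 0.015 = $30.31
Medicare tax: $2,020.61 × 0.0125 = $25.26
Roth contribution: $148.55
(Employer's $125.98 toward Roth contribution is not withheld from the employee.)
Total deductions = $157.79 + $381.88 + $37.26 + $130.40 + $30.31 + $25.26 + $148.55 = $911.45
Net pay = $2,020.61 − $911.45 = $1,109.16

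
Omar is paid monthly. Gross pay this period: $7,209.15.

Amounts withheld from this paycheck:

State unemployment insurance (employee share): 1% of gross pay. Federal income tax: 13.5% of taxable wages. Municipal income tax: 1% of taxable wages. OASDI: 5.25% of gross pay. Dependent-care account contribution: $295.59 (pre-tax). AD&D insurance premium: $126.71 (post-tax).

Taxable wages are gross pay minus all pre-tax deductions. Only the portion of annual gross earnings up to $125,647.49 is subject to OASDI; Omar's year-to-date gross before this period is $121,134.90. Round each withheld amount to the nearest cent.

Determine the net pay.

$5,475.38

Dependent-care account contribution: $295.59
Taxable wages = $7,209.15 − $295.59 = $6,913.56
Federal income tax: $6,913.56 × 0.135 = $933.33
Municipal income tax: $6,913.56 × 0.01 = $69.14
OASDI: only $125,647.49 − $121,134.90 = $4,512.59 of this check is subject → $4,512.59 × 0.0525 = $236.91
State unemployment insurance (employee share): $7,209.15 × 0.01 = $72.09
AD&D insurance premium: $126.71
Total deductions = $295.59 + $933.33 + $69.14 + $236.91 + $72.09 + $126.71 = $1,733.77
Net pay = $7,209.15 − $1,733.77 = $5,475.38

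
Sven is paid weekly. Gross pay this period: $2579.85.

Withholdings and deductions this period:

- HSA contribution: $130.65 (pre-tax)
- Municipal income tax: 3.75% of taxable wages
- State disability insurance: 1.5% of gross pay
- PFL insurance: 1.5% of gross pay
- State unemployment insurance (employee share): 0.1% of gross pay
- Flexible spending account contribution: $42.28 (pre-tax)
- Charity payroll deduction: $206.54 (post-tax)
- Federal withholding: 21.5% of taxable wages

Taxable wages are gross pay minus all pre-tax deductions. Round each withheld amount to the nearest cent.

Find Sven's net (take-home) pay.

$1512.65

HSA contribution: $130.65
Flexible spending account contribution: $42.28
Pre-tax total = $130.65 + $42.28 = $172.93
Taxable wages = $2579.85 − $172.93 = $2406.92
Federal withholding: $2406.92 × 0.215 = $517.49
Municipal income tax: $2406.92 × 0.0375 = $90.26
State disability insurance: $2579.85 × 0.015 = $38.70
State unemployment insurance (employee share): $2579.85 × 0.001 = $2.58
PFL insurance: $2579.85 × 0.015 = $38.70
Charity payroll deduction: $206.54
Total deductions = $130.65 + $42.28 + $517.49 + $90.26 + $38.70 + $2.58 + $38.70 + $206.54 = $1067.20
Net pay = $2579.85 − $1067.20 = $1512.65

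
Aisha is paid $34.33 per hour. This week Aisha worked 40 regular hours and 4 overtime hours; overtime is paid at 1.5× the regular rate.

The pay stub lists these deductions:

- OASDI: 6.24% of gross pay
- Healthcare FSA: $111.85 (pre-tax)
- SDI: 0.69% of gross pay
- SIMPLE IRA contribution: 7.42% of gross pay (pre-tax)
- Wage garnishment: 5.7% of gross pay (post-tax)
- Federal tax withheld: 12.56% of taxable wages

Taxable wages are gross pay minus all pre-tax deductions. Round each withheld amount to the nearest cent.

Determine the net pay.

$981.12

Regular pay: 40 × $34.33 = $1373.20
Overtime pay: 4 × $34.33 × 1.5 = $205.98
Gross pay = $1373.20 + $205.98 = $1579.18
Healthcare FSA: $111.85
SIMPLE IRA contribution: $1579.18 × 0.0742 = $117.18
Pre-tax total = $111.85 + $117.18 = $229.03
Taxable wages = $1579.18 − $229.03 = $1350.15
Federal tax withheld: $1350.15 × 0.1256 = $169.58
SDI: $1579.18 × 0.0069 = $10.90
OASDI: $1579.18 × 0.0624 = $98.54
Wage garnishment: $1579.18 × 0.057 = $90.01
Total deductions = $111.85 + $117.18 + $169.58 + $10.90 + $98.54 + $90.01 = $598.06
Net pay = $1579.18 − $598.06 = $981.12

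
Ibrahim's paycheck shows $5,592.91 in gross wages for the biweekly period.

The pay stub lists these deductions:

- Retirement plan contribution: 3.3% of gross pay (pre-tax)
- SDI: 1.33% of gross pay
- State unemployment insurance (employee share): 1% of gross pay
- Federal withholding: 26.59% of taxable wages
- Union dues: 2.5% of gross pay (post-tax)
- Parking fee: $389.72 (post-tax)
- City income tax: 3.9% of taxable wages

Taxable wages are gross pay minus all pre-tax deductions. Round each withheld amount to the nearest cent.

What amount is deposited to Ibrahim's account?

$3,099.47

Retirement plan contribution: $5,592.91 × 0.033 = $184.57
Taxable wages = $5,592.91 − $184.57 = $5,408.34
Federal withholding: $5,408.34 × 0.2659 = $1,438.08
City income tax: $5,408.34 × 0.039 = $210.93
State unemployment insurance (employee share): $5,592.91 × 0.01 = $55.93
SDI: $5,592.91 × 0.0133 = $74.39
Parking fee: $389.72
Union dues: $5,592.91 × 0.025 = $139.82
Total deductions = $184.57 + $1,438.08 + $210.93 + $55.93 + $74.39 + $389.72 + $139.82 = $2,493.44
Net pay = $5,592.91 − $2,493.44 = $3,099.47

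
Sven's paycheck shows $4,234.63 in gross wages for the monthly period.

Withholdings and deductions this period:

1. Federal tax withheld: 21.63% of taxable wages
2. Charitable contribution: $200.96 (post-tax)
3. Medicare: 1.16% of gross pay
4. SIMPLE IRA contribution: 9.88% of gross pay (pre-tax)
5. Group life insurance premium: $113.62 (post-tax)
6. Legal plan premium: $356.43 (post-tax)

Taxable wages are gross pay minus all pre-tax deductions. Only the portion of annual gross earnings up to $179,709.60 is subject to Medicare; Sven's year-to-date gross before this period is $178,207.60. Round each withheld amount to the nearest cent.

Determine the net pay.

SIMPLE IRA contribution: $4,234.63 × 0.0988 = $418.38
Taxable wages = $4,234.63 − $418.38 = $3,816.25
Federal tax withheld: $3,816.25 × 0.2163 = $825.45
Medicare: only $179,709.60 − $178,207.60 = $1,502.00 of this check is subject → $1,502.00 × 0.0116 = $17.42
Charitable contribution: $200.96
Legal plan premium: $356.43
Group life insurance premium: $113.62
Total deductions = $418.38 + $825.45 + $17.42 + $200.96 + $356.43 + $113.62 = $1,932.26
Net pay = $4,234.63 − $1,932.26 = $2,302.37

$2,302.37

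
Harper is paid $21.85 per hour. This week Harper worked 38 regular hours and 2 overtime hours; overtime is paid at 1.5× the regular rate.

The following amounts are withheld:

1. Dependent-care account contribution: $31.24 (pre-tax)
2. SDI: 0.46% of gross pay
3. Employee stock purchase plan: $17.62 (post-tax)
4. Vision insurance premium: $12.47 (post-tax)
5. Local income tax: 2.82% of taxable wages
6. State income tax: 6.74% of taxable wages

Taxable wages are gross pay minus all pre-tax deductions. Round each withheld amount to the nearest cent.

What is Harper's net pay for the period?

$747.75

Regular pay: 38 × $21.85 = $830.30
Overtime pay: 2 × $21.85 × 1.5 = $65.55
Gross pay = $830.30 + $65.55 = $895.85
Dependent-care account contribution: $31.24
Taxable wages = $895.85 − $31.24 = $864.61
State income tax: $864.61 × 0.0674 = $58.27
Local income tax: $864.61 × 0.0282 = $24.38
SDI: $895.85 × 0.0046 = $4.12
Employee stock purchase plan: $17.62
Vision insurance premium: $12.47
Total deductions = $31.24 + $58.27 + $24.38 + $4.12 + $17.62 + $12.47 = $148.10
Net pay = $895.85 − $148.10 = $747.75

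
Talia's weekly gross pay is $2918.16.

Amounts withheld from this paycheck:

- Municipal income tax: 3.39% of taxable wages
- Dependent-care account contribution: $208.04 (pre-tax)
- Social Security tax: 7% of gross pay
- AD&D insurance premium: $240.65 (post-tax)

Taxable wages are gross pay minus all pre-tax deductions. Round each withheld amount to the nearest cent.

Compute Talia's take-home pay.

$2173.33

Dependent-care account contribution: $208.04
Taxable wages = $2918.16 − $208.04 = $2710.12
Municipal income tax: $2710.12 × 0.0339 = $91.87
Social Security tax: $2918.16 × 0.07 = $204.27
AD&D insurance premium: $240.65
Total deductions = $208.04 + $91.87 + $204.27 + $240.65 = $744.83
Net pay = $2918.16 − $744.83 = $2173.33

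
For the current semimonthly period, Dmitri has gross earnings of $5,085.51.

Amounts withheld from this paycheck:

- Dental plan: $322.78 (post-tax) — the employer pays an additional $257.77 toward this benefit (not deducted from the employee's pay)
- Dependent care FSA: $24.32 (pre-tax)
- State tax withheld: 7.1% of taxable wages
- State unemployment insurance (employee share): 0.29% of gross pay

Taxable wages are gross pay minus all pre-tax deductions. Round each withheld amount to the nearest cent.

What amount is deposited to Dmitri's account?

$4,364.32

Dependent care FSA: $24.32
Taxable wages = $5,085.51 − $24.32 = $5,061.19
State tax withheld: $5,061.19 × 0.071 = $359.34
State unemployment insurance (employee share): $5,085.51 × 0.0029 = $14.75
Dental plan: $322.78
(Employer's $257.77 toward dental plan is not withheld from the employee.)
Total deductions = $24.32 + $359.34 + $14.75 + $322.78 = $721.19
Net pay = $5,085.51 − $721.19 = $4,364.32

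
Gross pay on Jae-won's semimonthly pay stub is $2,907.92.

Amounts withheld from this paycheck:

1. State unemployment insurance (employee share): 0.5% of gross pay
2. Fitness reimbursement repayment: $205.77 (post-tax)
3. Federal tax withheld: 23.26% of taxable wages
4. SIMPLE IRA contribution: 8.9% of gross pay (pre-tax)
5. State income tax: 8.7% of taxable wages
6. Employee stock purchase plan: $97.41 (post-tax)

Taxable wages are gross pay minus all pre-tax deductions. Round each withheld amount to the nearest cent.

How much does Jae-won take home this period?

SIMPLE IRA contribution: $2,907.92 × 0.089 = $258.80
Taxable wages = $2,907.92 − $258.80 = $2,649.12
Federal tax withheld: $2,649.12 × 0.2326 = $616.19
State income tax: $2,649.12 × 0.087 = $230.47
State unemployment insurance (employee share): $2,907.92 × 0.005 = $14.54
Employee stock purchase plan: $97.41
Fitness reimbursement repayment: $205.77
Total deductions = $258.80 + $616.19 + $230.47 + $14.54 + $97.41 + $205.77 = $1,423.18
Net pay = $2,907.92 − $1,423.18 = $1,484.74

$1,484.74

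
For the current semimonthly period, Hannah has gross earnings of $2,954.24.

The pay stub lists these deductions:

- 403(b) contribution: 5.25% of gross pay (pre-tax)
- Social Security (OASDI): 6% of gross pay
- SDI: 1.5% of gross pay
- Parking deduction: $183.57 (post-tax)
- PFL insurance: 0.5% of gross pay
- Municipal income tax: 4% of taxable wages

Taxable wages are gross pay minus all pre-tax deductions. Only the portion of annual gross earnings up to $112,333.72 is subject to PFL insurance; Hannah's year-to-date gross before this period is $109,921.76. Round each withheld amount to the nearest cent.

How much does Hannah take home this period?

$2,269.98

403(b) contribution: $2,954.24 × 0.0525 = $155.10
Taxable wages = $2,954.24 − $155.10 = $2,799.14
Municipal income tax: $2,799.14 × 0.04 = $111.97
SDI: $2,954.24 × 0.015 = $44.31
PFL insurance: only $112,333.72 − $109,921.76 = $2,411.96 of this check is subject → $2,411.96 × 0.005 = $12.06
Social Security (OASDI): $2,954.24 × 0.06 = $177.25
Parking deduction: $183.57
Total deductions = $155.10 + $111.97 + $44.31 + $12.06 + $177.25 + $183.57 = $684.26
Net pay = $2,954.24 − $684.26 = $2,269.98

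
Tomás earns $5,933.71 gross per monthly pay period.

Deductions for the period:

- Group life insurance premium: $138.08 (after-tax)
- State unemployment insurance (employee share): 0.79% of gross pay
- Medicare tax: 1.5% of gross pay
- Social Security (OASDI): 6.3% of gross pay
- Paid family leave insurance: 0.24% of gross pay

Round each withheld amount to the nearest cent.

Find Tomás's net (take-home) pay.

$5,271.68

Paid family leave insurance: $5,933.71 × 0.0024 = $14.24
State unemployment insurance (employee share): $5,933.71 × 0.0079 = $46.88
Social Security (OASDI): $5,933.71 × 0.063 = $373.82
Medicare tax: $5,933.71 × 0.015 = $89.01
Group life insurance premium: $138.08
Total deductions = $14.24 + $46.88 + $373.82 + $89.01 + $138.08 = $662.03
Net pay = $5,933.71 − $662.03 = $5,271.68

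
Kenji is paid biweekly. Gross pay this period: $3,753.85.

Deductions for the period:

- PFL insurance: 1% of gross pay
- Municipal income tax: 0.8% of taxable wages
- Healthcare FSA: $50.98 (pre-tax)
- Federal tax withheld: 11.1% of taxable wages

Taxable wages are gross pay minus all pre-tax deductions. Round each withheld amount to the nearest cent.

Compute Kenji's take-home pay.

$3,224.69

Healthcare FSA: $50.98
Taxable wages = $3,753.85 − $50.98 = $3,702.87
Federal tax withheld: $3,702.87 × 0.111 = $411.02
Municipal income tax: $3,702.87 × 0.008 = $29.62
PFL insurance: $3,753.85 × 0.01 = $37.54
Total deductions = $50.98 + $411.02 + $29.62 + $37.54 = $529.16
Net pay = $3,753.85 − $529.16 = $3,224.69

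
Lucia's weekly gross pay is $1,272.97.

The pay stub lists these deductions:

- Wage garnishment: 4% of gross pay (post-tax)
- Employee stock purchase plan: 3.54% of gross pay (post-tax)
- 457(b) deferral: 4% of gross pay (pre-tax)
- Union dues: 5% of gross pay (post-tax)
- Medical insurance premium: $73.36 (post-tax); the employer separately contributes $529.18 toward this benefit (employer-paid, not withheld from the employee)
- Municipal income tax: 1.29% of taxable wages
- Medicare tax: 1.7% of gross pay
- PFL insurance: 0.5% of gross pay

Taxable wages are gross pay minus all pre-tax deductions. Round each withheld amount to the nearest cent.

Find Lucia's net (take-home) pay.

$945.30

457(b) deferral: $1,272.97 × 0.04 = $50.92
Taxable wages = $1,272.97 − $50.92 = $1,222.05
Municipal income tax: $1,222.05 × 0.0129 = $15.76
Medicare tax: $1,272.97 × 0.017 = $21.64
PFL insurance: $1,272.97 × 0.005 = $6.36
Wage garnishment: $1,272.97 × 0.04 = $50.92
Employee stock purchase plan: $1,272.97 × 0.0354 = $45.06
Union dues: $1,272.97 × 0.05 = $63.65
Medical insurance premium: $73.36
(Employer's $529.18 toward medical insurance premium is not withheld from the employee.)
Total deductions = $50.92 + $15.76 + $21.64 + $6.36 + $50.92 + $45.06 + $63.65 + $73.36 = $327.67
Net pay = $1,272.97 − $327.67 = $945.30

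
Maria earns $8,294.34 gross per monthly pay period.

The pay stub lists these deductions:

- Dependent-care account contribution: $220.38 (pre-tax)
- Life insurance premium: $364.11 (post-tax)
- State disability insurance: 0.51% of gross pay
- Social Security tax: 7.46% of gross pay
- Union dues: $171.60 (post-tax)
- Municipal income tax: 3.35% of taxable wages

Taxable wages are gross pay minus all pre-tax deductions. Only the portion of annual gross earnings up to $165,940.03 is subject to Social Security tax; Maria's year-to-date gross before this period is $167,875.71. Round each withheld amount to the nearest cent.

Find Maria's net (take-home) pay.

$7,225.47

Dependent-care account contribution: $220.38
Taxable wages = $8,294.34 − $220.38 = $8,073.96
Municipal income tax: $8,073.96 × 0.0335 = $270.48
Social Security tax: annual cap $165,940.03 already reached (YTD $167,875.71), so $0.00
State disability insurance: $8,294.34 × 0.0051 = $42.30
Union dues: $171.60
Life insurance premium: $364.11
Total deductions = $220.38 + $270.48 + $0.00 + $42.30 + $171.60 + $364.11 = $1,068.87
Net pay = $8,294.34 − $1,068.87 = $7,225.47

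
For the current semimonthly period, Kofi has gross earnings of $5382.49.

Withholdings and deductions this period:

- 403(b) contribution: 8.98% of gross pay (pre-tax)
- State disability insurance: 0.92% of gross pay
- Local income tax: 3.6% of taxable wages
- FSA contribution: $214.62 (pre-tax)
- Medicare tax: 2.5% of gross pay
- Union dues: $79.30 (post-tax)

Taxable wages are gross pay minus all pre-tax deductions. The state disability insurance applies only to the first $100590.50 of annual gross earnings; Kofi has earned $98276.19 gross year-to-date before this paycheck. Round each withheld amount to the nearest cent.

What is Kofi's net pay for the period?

$4280.73

FSA contribution: $214.62
403(b) contribution: $5382.49 × 0.0898 = $483.35
Pre-tax total = $214.62 + $483.35 = $697.97
Taxable wages = $5382.49 − $697.97 = $4684.52
Local income tax: $4684.52 × 0.036 = $168.64
State disability insurance: only $100590.50 − $98276.19 = $2314.31 of this check is subject → $2314.31 × 0.0092 = $21.29
Medicare tax: $5382.49 × 0.025 = $134.56
Union dues: $79.30
Total deductions = $214.62 + $483.35 + $168.64 + $21.29 + $134.56 + $79.30 = $1101.76
Net pay = $5382.49 − $1101.76 = $4280.73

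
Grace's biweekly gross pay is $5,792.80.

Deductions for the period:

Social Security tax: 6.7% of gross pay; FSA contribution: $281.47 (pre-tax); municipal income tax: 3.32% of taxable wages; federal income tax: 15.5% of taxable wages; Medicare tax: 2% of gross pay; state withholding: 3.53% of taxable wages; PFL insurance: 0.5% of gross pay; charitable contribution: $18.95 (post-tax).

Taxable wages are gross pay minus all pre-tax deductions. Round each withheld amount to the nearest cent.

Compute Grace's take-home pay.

$3,727.65

FSA contribution: $281.47
Taxable wages = $5,792.80 − $281.47 = $5,511.33
Federal income tax: $5,511.33 × 0.155 = $854.26
Municipal income tax: $5,511.33 × 0.0332 = $182.98
State withholding: $5,511.33 × 0.0353 = $194.55
Social Security tax: $5,792.80 × 0.067 = $388.12
PFL insurance: $5,792.80 × 0.005 = $28.96
Medicare tax: $5,792.80 × 0.02 = $115.86
Charitable contribution: $18.95
Total deductions = $281.47 + $854.26 + $182.98 + $194.55 + $388.12 + $28.96 + $115.86 + $18.95 = $2,065.15
Net pay = $5,792.80 − $2,065.15 = $3,727.65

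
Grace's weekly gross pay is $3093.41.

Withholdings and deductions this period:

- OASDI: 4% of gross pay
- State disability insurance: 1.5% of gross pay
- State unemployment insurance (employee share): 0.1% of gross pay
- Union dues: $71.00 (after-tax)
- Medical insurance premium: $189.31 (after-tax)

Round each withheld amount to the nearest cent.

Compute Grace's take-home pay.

State unemployment insurance (employee share): $3093.41 × 0.001 = $3.09
OASDI: $3093.41 × 0.04 = $123.74
State disability insurance: $3093.41 × 0.015 = $46.40
Union dues: $71.00
Medical insurance premium: $189.31
Total deductions = $3.09 + $123.74 + $46.40 + $71.00 + $189.31 = $433.54
Net pay = $3093.41 − $433.54 = $2659.87

$2659.87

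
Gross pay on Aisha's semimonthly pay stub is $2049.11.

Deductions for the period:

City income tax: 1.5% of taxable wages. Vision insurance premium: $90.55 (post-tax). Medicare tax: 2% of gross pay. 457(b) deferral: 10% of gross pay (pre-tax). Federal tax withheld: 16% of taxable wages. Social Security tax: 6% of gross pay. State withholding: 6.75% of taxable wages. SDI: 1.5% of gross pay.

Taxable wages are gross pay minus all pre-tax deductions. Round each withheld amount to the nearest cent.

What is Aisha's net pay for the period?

457(b) deferral: $2049.11 × 0.1 = $204.91
Taxable wages = $2049.11 − $204.91 = $1844.20
Federal tax withheld: $1844.20 × 0.16 = $295.07
City income tax: $1844.20 × 0.015 = $27.66
State withholding: $1844.20 × 0.0675 = $124.48
SDI: $2049.11 × 0.015 = $30.74
Medicare tax: $2049.11 × 0.02 = $40.98
Social Security tax: $2049.11 × 0.06 = $122.95
Vision insurance premium: $90.55
Total deductions = $204.91 + $295.07 + $27.66 + $124.48 + $30.74 + $40.98 + $122.95 + $90.55 = $937.34
Net pay = $2049.11 − $937.34 = $1111.77

$1111.77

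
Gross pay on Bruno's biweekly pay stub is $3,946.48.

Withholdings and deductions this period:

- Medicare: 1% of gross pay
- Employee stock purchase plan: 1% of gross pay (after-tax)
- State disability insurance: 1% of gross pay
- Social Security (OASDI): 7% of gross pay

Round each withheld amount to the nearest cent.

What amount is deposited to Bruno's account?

$3,551.85

Medicare: $3,946.48 × 0.01 = $39.46
State disability insurance: $3,946.48 × 0.01 = $39.46
Social Security (OASDI): $3,946.48 × 0.07 = $276.25
Employee stock purchase plan: $3,946.48 × 0.01 = $39.46
Total deductions = $39.46 + $39.46 + $276.25 + $39.46 = $394.63
Net pay = $3,946.48 − $394.63 = $3,551.85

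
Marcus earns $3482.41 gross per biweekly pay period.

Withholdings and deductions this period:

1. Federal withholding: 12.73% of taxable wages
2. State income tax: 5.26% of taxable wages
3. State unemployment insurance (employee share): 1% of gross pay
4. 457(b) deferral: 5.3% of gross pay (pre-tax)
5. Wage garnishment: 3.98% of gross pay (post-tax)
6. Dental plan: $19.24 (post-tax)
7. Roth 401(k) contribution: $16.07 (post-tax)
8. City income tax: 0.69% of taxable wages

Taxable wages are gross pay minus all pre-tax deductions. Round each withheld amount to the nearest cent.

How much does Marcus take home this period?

$2473.06

457(b) deferral: $3482.41 × 0.053 = $184.57
Taxable wages = $3482.41 − $184.57 = $3297.84
Federal withholding: $3297.84 × 0.1273 = $419.82
State income tax: $3297.84 × 0.0526 = $173.47
City income tax: $3297.84 × 0.0069 = $22.76
State unemployment insurance (employee share): $3482.41 × 0.01 = $34.82
Wage garnishment: $3482.41 × 0.0398 = $138.60
Dental plan: $19.24
Roth 401(k) contribution: $16.07
Total deductions = $184.57 + $419.82 + $173.47 + $22.76 + $34.82 + $138.60 + $19.24 + $16.07 = $1009.35
Net pay = $3482.41 − $1009.35 = $2473.06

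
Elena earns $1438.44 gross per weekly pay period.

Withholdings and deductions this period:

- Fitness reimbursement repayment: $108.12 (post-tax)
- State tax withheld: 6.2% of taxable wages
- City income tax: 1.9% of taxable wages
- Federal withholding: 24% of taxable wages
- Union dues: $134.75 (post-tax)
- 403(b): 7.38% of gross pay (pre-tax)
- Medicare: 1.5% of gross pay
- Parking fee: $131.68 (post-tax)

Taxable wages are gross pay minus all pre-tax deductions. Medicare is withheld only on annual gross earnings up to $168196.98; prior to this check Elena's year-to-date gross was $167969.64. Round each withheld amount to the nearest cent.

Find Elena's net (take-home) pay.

403(b): $1438.44 × 0.0738 = $106.16
Taxable wages = $1438.44 − $106.16 = $1332.28
State tax withheld: $1332.28 × 0.062 = $82.60
City income tax: $1332.28 × 0.019 = $25.31
Federal withholding: $1332.28 × 0.24 = $319.75
Medicare: only $168196.98 − $167969.64 = $227.34 of this check is subject → $227.34 × 0.015 = $3.41
Union dues: $134.75
Parking fee: $131.68
Fitness reimbursement repayment: $108.12
Total deductions = $106.16 + $82.60 + $25.31 + $319.75 + $3.41 + $134.75 + $131.68 + $108.12 = $911.78
Net pay = $1438.44 − $911.78 = $526.66

$526.66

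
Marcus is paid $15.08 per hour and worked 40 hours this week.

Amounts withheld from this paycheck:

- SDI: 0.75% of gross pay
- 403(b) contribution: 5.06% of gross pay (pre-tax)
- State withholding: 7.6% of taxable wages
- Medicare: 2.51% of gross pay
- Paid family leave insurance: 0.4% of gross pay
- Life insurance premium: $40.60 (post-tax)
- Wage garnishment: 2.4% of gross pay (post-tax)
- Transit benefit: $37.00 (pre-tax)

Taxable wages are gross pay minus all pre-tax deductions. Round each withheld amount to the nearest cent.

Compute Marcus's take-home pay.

$417.82

Gross pay: 40 × $15.08 = $603.20
403(b) contribution: $603.20 × 0.0506 = $30.52
Transit benefit: $37.00
Pre-tax total = $30.52 + $37.00 = $67.52
Taxable wages = $603.20 − $67.52 = $535.68
State withholding: $535.68 × 0.076 = $40.71
Paid family leave insurance: $603.20 × 0.004 = $2.41
Medicare: $603.20 × 0.0251 = $15.14
SDI: $603.20 × 0.0075 = $4.52
Wage garnishment: $603.20 × 0.024 = $14.48
Life insurance premium: $40.60
Total deductions = $30.52 + $37.00 + $40.71 + $2.41 + $15.14 + $4.52 + $14.48 + $40.60 = $185.38
Net pay = $603.20 − $185.38 = $417.82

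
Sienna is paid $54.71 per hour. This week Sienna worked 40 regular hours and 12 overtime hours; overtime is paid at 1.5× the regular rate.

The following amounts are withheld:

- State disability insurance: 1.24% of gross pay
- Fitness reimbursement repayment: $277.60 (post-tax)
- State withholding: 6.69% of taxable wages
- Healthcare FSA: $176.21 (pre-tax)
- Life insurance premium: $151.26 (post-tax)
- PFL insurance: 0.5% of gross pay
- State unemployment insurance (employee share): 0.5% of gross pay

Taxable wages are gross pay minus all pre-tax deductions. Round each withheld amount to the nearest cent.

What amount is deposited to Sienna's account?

$2,296.52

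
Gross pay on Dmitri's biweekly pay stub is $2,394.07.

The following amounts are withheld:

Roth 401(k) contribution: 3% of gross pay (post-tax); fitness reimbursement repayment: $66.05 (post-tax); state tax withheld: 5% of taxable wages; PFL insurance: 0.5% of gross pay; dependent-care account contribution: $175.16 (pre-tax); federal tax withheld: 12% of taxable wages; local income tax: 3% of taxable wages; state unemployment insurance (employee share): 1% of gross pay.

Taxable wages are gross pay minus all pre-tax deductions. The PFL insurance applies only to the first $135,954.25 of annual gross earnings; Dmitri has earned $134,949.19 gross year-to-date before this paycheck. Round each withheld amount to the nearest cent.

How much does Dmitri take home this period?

$1,608.28

Dependent-care account contribution: $175.16
Taxable wages = $2,394.07 − $175.16 = $2,218.91
Federal tax withheld: $2,218.91 × 0.12 = $266.27
State tax withheld: $2,218.91 × 0.05 = $110.95
Local income tax: $2,218.91 × 0.03 = $66.57
PFL insurance: only $135,954.25 − $134,949.19 = $1,005.06 of this check is subject → $1,005.06 × 0.005 = $5.03
State unemployment insurance (employee share): $2,394.07 × 0.01 = $23.94
Roth 401(k) contribution: $2,394.07 × 0.03 = $71.82
Fitness reimbursement repayment: $66.05
Total deductions = $175.16 + $266.27 + $110.95 + $66.57 + $5.03 + $23.94 + $71.82 + $66.05 = $785.79
Net pay = $2,394.07 − $785.79 = $1,608.28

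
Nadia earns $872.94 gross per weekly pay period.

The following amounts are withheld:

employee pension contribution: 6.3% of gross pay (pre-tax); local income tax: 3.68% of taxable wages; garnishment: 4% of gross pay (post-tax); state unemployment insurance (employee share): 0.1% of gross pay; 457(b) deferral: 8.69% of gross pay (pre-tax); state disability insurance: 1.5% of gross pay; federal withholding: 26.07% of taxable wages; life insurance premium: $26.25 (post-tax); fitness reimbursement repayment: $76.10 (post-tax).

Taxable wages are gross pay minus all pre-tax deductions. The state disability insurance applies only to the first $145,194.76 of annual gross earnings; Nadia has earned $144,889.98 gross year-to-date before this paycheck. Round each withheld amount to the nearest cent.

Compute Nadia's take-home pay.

457(b) deferral: $872.94 × 0.0869 = $75.86
Employee pension contribution: $872.94 × 0.063 = $55.00
Pre-tax total = $75.86 + $55.00 = $130.86
Taxable wages = $872.94 − $130.86 = $742.08
Local income tax: $742.08 × 0.0368 = $27.31
Federal withholding: $742.08 × 0.2607 = $193.46
State disability insurance: only $145,194.76 − $144,889.98 = $304.78 of this check is subject → $304.78 × 0.015 = $4.57
State unemployment insurance (employee share): $872.94 × 0.001 = $0.87
Life insurance premium: $26.25
Garnishment: $872.94 × 0.04 = $34.92
Fitness reimbursement repayment: $76.10
Total deductions = $75.86 + $55.00 + $27.31 + $193.46 + $4.57 + $0.87 + $26.25 + $34.92 + $76.10 = $494.34
Net pay = $872.94 − $494.34 = $378.60

$378.60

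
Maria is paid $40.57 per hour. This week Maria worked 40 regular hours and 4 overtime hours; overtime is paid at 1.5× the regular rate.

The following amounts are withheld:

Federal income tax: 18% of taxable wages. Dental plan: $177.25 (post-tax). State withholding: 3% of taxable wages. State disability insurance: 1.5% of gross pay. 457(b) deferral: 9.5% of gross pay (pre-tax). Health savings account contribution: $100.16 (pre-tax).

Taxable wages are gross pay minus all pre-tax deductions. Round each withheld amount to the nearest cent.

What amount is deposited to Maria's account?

$1,049.89

Regular pay: 40 × $40.57 = $1,622.80
Overtime pay: 4 × $40.57 × 1.5 = $243.42
Gross pay = $1,622.80 + $243.42 = $1,866.22
Health savings account contribution: $100.16
457(b) deferral: $1,866.22 × 0.095 = $177.29
Pre-tax total = $100.16 + $177.29 = $277.45
Taxable wages = $1,866.22 − $277.45 = $1,588.77
Federal income tax: $1,588.77 × 0.18 = $285.98
State withholding: $1,588.77 × 0.03 = $47.66
State disability insurance: $1,866.22 × 0.015 = $27.99
Dental plan: $177.25
Total deductions = $100.16 + $177.29 + $285.98 + $47.66 + $27.99 + $177.25 = $816.33
Net pay = $1,866.22 − $816.33 = $1,049.89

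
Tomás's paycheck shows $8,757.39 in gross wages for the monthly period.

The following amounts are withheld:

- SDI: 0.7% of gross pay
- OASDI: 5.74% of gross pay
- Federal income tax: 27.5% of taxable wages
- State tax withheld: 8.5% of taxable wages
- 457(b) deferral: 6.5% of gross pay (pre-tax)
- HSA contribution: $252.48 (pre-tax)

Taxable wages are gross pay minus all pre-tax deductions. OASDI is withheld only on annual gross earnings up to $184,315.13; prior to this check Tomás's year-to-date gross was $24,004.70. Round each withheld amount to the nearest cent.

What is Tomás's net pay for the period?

HSA contribution: $252.48
457(b) deferral: $8,757.39 × 0.065 = $569.23
Pre-tax total = $252.48 + $569.23 = $821.71
Taxable wages = $8,757.39 − $821.71 = $7,935.68
State tax withheld: $7,935.68 × 0.085 = $674.53
Federal income tax: $7,935.68 × 0.275 = $2,182.31
SDI: $8,757.39 × 0.007 = $61.30
OASDI: cap not yet reached, full $8,757.39 is subject → $8,757.39 × 0.0574 = $502.67
Total deductions = $252.48 + $569.23 + $674.53 + $2,182.31 + $61.30 + $502.67 = $4,242.52
Net pay = $8,757.39 − $4,242.52 = $4,514.87

$4,514.87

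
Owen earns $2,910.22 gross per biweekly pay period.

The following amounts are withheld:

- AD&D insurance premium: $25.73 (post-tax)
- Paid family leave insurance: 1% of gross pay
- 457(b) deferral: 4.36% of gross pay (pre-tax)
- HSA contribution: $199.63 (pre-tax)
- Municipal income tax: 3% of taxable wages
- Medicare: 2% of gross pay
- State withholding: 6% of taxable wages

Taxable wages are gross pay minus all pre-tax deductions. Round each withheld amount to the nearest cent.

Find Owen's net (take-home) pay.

$2,238.14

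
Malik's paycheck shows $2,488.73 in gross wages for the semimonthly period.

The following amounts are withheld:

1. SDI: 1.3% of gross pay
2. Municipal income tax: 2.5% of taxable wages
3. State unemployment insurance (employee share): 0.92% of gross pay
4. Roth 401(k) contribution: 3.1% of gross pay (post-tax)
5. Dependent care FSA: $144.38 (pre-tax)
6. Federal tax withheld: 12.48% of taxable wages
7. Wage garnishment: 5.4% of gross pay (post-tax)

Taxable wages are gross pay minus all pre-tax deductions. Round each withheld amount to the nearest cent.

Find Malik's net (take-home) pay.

$1,726.38

Dependent care FSA: $144.38
Taxable wages = $2,488.73 − $144.38 = $2,344.35
Municipal income tax: $2,344.35 × 0.025 = $58.61
Federal tax withheld: $2,344.35 × 0.1248 = $292.57
SDI: $2,488.73 × 0.013 = $32.35
State unemployment insurance (employee share): $2,488.73 × 0.0092 = $22.90
Wage garnishment: $2,488.73 × 0.054 = $134.39
Roth 401(k) contribution: $2,488.73 × 0.031 = $77.15
Total deductions = $144.38 + $58.61 + $292.57 + $32.35 + $22.90 + $134.39 + $77.15 = $762.35
Net pay = $2,488.73 − $762.35 = $1,726.38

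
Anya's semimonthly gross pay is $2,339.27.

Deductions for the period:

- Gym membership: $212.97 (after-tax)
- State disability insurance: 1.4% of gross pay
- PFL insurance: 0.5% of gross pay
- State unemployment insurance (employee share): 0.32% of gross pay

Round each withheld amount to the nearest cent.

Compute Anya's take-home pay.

$2,074.36

State disability insurance: $2,339.27 × 0.014 = $32.75
State unemployment insurance (employee share): $2,339.27 × 0.0032 = $7.49
PFL insurance: $2,339.27 × 0.005 = $11.70
Gym membership: $212.97
Total deductions = $32.75 + $7.49 + $11.70 + $212.97 = $264.91
Net pay = $2,339.27 − $264.91 = $2,074.36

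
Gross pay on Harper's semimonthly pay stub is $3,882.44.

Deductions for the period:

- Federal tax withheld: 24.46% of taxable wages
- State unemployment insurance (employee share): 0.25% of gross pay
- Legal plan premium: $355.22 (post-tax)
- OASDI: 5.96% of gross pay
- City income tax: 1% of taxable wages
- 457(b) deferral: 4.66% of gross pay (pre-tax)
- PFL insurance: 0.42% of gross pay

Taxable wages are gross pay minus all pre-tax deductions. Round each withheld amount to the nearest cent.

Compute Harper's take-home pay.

$2,146.48

457(b) deferral: $3,882.44 × 0.0466 = $180.92
Taxable wages = $3,882.44 − $180.92 = $3,701.52
Federal tax withheld: $3,701.52 × 0.2446 = $905.39
City income tax: $3,701.52 × 0.01 = $37.02
PFL insurance: $3,882.44 × 0.0042 = $16.31
OASDI: $3,882.44 × 0.0596 = $231.39
State unemployment insurance (employee share): $3,882.44 × 0.0025 = $9.71
Legal plan premium: $355.22
Total deductions = $180.92 + $905.39 + $37.02 + $16.31 + $231.39 + $9.71 + $355.22 = $1,735.96
Net pay = $3,882.44 − $1,735.96 = $2,146.48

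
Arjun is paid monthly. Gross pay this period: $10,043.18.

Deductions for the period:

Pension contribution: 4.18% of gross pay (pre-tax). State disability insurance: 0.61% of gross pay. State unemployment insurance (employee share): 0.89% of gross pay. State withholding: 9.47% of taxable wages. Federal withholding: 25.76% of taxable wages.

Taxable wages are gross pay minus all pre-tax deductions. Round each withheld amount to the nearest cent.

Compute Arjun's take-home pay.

$6,082.43

Pension contribution: $10,043.18 × 0.0418 = $419.80
Taxable wages = $10,043.18 − $419.80 = $9,623.38
State withholding: $9,623.38 × 0.0947 = $911.33
Federal withholding: $9,623.38 × 0.2576 = $2,478.98
State disability insurance: $10,043.18 × 0.0061 = $61.26
State unemployment insurance (employee share): $10,043.18 × 0.0089 = $89.38
Total deductions = $419.80 + $911.33 + $2,478.98 + $61.26 + $89.38 = $3,960.75
Net pay = $10,043.18 − $3,960.75 = $6,082.43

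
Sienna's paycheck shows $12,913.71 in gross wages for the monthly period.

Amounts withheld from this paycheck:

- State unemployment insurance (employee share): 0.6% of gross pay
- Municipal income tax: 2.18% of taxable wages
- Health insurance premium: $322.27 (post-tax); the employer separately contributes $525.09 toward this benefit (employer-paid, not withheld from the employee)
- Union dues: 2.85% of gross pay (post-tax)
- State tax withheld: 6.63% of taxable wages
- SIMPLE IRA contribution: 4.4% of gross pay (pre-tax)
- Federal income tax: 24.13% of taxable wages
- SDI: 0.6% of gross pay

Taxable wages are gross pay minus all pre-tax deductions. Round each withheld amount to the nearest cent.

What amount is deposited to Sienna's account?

SIMPLE IRA contribution: $12,913.71 × 0.044 = $568.20
Taxable wages = $12,913.71 − $568.20 = $12,345.51
State tax withheld: $12,345.51 × 0.0663 = $818.51
Federal income tax: $12,345.51 × 0.2413 = $2,978.97
Municipal income tax: $12,345.51 × 0.0218 = $269.13
State unemployment insurance (employee share): $12,913.71 × 0.006 = $77.48
SDI: $12,913.71 × 0.006 = $77.48
Union dues: $12,913.71 × 0.0285 = $368.04
Health insurance premium: $322.27
(Employer's $525.09 toward health insurance premium is not withheld from the employee.)
Total deductions = $568.20 + $818.51 + $2,978.97 + $269.13 + $77.48 + $77.48 + $368.04 + $322.27 = $5,480.08
Net pay = $12,913.71 − $5,480.08 = $7,433.63

$7,433.63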